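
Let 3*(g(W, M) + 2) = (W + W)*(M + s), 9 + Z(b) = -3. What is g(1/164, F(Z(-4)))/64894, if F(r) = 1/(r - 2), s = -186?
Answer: -9493/223494936 ≈ -4.2475e-5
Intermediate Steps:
Z(b) = -12 (Z(b) = -9 - 3 = -12)
F(r) = 1/(-2 + r)
g(W, M) = -2 + 2*W*(-186 + M)/3 (g(W, M) = -2 + ((W + W)*(M - 186))/3 = -2 + ((2*W)*(-186 + M))/3 = -2 + (2*W*(-186 + M))/3 = -2 + 2*W*(-186 + M)/3)
g(1/164, F(Z(-4)))/64894 = (-2 - 124/164 + (⅔)/(-2 - 12*164))/64894 = (-2 - 124*1/164 + (⅔)*(1/164)/(-14))*(1/64894) = (-2 - 31/41 + (⅔)*(-1/14)*(1/164))*(1/64894) = (-2 - 31/41 - 1/3444)*(1/64894) = -9493/3444*1/64894 = -9493/223494936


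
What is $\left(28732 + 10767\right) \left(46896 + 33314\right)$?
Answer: $3168214790$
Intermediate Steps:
$\left(28732 + 10767\right) \left(46896 + 33314\right) = 39499 \cdot 80210 = 3168214790$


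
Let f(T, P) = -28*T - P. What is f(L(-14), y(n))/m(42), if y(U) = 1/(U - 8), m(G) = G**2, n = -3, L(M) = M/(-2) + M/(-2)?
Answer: -479/2156 ≈ -0.22217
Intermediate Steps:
L(M) = -M (L(M) = M*(-1/2) + M*(-1/2) = -M/2 - M/2 = -M)
y(U) = 1/(-8 + U)
f(T, P) = -P - 28*T
f(L(-14), y(n))/m(42) = (-1/(-8 - 3) - (-28)*(-14))/(42**2) = (-1/(-11) - 28*14)/1764 = (-1*(-1/11) - 392)*(1/1764) = (1/11 - 392)*(1/1764) = -4311/11*1/1764 = -479/2156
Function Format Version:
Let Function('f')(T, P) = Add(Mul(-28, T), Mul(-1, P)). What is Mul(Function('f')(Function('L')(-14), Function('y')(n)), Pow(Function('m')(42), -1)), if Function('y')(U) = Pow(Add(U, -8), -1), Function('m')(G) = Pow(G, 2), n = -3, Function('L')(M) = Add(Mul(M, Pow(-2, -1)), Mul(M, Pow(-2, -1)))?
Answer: Rational(-479, 2156) ≈ -0.22217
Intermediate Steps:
Function('L')(M) = Mul(-1, M) (Function('L')(M) = Add(Mul(M, Rational(-1, 2)), Mul(M, Rational(-1, 2))) = Add(Mul(Rational(-1, 2), M), Mul(Rational(-1, 2), M)) = Mul(-1, M))
Function('y')(U) = Pow(Add(-8, U), -1)
Function('f')(T, P) = Add(Mul(-1, P), Mul(-28, T))
Mul(Function('f')(Function('L')(-14), Function('y')(n)), Pow(Function('m')(42), -1)) = Mul(Add(Mul(-1, Pow(Add(-8, -3), -1)), Mul(-28, Mul(-1, -14))), Pow(Pow(42, 2), -1)) = Mul(Add(Mul(-1, Pow(-11, -1)), Mul(-28, 14)), Pow(1764, -1)) = Mul(Add(Mul(-1, Rational(-1, 11)), -392), Rational(1, 1764)) = Mul(Add(Rational(1, 11), -392), Rational(1, 1764)) = Mul(Rational(-4311, 11), Rational(1, 1764)) = Rational(-479, 2156)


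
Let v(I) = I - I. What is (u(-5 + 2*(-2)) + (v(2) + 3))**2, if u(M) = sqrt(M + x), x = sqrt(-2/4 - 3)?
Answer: (6 + sqrt(2)*sqrt(-18 + I*sqrt(14)))**2/4 ≈ 1.8609 + 19.967*I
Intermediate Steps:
x = I*sqrt(14)/2 (x = sqrt(-2*1/4 - 3) = sqrt(-1/2 - 3) = sqrt(-7/2) = I*sqrt(14)/2 ≈ 1.8708*I)
u(M) = sqrt(M + I*sqrt(14)/2)
v(I) = 0
(u(-5 + 2*(-2)) + (v(2) + 3))**2 = (sqrt(4*(-5 + 2*(-2)) + 2*I*sqrt(14))/2 + (0 + 3))**2 = (sqrt(4*(-5 - 4) + 2*I*sqrt(14))/2 + 3)**2 = (sqrt(4*(-9) + 2*I*sqrt(14))/2 + 3)**2 = (sqrt(-36 + 2*I*sqrt(14))/2 + 3)**2 = (3 + sqrt(-36 + 2*I*sqrt(14))/2)**2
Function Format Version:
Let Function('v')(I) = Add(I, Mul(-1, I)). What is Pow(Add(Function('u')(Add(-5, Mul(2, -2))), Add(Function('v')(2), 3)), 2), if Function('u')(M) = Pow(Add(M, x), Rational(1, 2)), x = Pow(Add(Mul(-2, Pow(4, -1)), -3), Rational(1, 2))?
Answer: Mul(Rational(1, 4), Pow(Add(6, Mul(Pow(2, Rational(1, 2)), Pow(Add(-18, Mul(I, Pow(14, Rational(1, 2)))), Rational(1, 2)))), 2)) ≈ Add(1.8609, Mul(19.967, I))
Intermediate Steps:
x = Mul(Rational(1, 2), I, Pow(14, Rational(1, 2))) (x = Pow(Add(Mul(-2, Rational(1, 4)), -3), Rational(1, 2)) = Pow(Add(Rational(-1, 2), -3), Rational(1, 2)) = Pow(Rational(-7, 2), Rational(1, 2)) = Mul(Rational(1, 2), I, Pow(14, Rational(1, 2))) ≈ Mul(1.8708, I))
Function('u')(M) = Pow(Add(M, Mul(Rational(1, 2), I, Pow(14, Rational(1, 2)))), Rational(1, 2))
Function('v')(I) = 0
Pow(Add(Function('u')(Add(-5, Mul(2, -2))), Add(Function('v')(2), 3)), 2) = Pow(Add(Mul(Rational(1, 2), Pow(Add(Mul(4, Add(-5, Mul(2, -2))), Mul(2, I, Pow(14, Rational(1, 2)))), Rational(1, 2))), Add(0, 3)), 2) = Pow(Add(Mul(Rational(1, 2), Pow(Add(Mul(4, Add(-5, -4)), Mul(2, I, Pow(14, Rational(1, 2)))), Rational(1, 2))), 3), 2) = Pow(Add(Mul(Rational(1, 2), Pow(Add(Mul(4, -9), Mul(2, I, Pow(14, Rational(1, 2)))), Rational(1, 2))), 3), 2) = Pow(Add(Mul(Rational(1, 2), Pow(Add(-36, Mul(2, I, Pow(14, Rational(1, 2)))), Rational(1, 2))), 3), 2) = Pow(Add(3, Mul(Rational(1, 2), Pow(Add(-36, Mul(2, I, Pow(14, Rational(1, 2)))), Rational(1, 2)))), 2)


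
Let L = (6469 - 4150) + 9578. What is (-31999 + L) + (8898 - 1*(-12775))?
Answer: 1571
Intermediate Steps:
L = 11897 (L = 2319 + 9578 = 11897)
(-31999 + L) + (8898 - 1*(-12775)) = (-31999 + 11897) + (8898 - 1*(-12775)) = -20102 + (8898 + 12775) = -20102 + 21673 = 1571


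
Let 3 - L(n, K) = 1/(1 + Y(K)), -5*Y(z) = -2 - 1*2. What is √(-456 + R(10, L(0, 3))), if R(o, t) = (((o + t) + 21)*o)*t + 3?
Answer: √29527/9 ≈ 19.093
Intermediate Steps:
Y(z) = ⅘ (Y(z) = -(-2 - 1*2)/5 = -(-2 - 2)/5 = -⅕*(-4) = ⅘)
L(n, K) = 22/9 (L(n, K) = 3 - 1/(1 + ⅘) = 3 - 1/9/5 = 3 - 1*5/9 = 3 - 5/9 = 22/9)
R(o, t) = 3 + o*t*(21 + o + t) (R(o, t) = ((21 + o + t)*o)*t + 3 = (o*(21 + o + t))*t + 3 = o*t*(21 + o + t) + 3 = 3 + o*t*(21 + o + t))
√(-456 + R(10, L(0, 3))) = √(-456 + (3 + 10*(22/9)² + (22/9)*10² + 21*10*(22/9))) = √(-456 + (3 + 10*(484/81) + (22/9)*100 + 1540/3)) = √(-456 + (3 + 4840/81 + 2200/9 + 1540/3)) = √(-456 + 66463/81) = √(29527/81) = √29527/9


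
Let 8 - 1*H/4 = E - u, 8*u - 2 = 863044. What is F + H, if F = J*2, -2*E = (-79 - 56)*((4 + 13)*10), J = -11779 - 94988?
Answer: 172121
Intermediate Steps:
J = -106767
E = 11475 (E = -(-79 - 56)*(4 + 13)*10/2 = -(-135)*17*10/2 = -(-135)*170/2 = -1/2*(-22950) = 11475)
u = 431523/4 (u = 1/4 + (1/8)*863044 = 1/4 + 215761/2 = 431523/4 ≈ 1.0788e+5)
F = -213534 (F = -106767*2 = -213534)
H = 385655 (H = 32 - 4*(11475 - 1*431523/4) = 32 - 4*(11475 - 431523/4) = 32 - 4*(-385623/4) = 32 + 385623 = 385655)
F + H = -213534 + 385655 = 172121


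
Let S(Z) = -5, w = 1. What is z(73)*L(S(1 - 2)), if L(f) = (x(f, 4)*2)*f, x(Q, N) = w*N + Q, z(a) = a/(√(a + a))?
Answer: 5*√146 ≈ 60.415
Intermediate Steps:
z(a) = √2*√a/2 (z(a) = a/(√(2*a)) = a/((√2*√a)) = a*(√2/(2*√a)) = √2*√a/2)
x(Q, N) = N + Q (x(Q, N) = 1*N + Q = N + Q)
L(f) = f*(8 + 2*f) (L(f) = ((4 + f)*2)*f = (8 + 2*f)*f = f*(8 + 2*f))
z(73)*L(S(1 - 2)) = (√2*√73/2)*(2*(-5)*(4 - 5)) = (√146/2)*(2*(-5)*(-1)) = (√146/2)*10 = 5*√146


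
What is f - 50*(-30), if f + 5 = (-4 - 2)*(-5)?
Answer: 1525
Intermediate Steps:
f = 25 (f = -5 + (-4 - 2)*(-5) = -5 - 6*(-5) = -5 + 30 = 25)
f - 50*(-30) = 25 - 50*(-30) = 25 + 1500 = 1525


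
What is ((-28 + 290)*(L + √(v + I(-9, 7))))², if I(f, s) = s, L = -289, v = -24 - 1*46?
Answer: 5728890952 - 119028696*I*√7 ≈ 5.7289e+9 - 3.1492e+8*I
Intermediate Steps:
v = -70 (v = -24 - 46 = -70)
((-28 + 290)*(L + √(v + I(-9, 7))))² = ((-28 + 290)*(-289 + √(-70 + 7)))² = (262*(-289 + √(-63)))² = (262*(-289 + 3*I*√7))² = (-75718 + 786*I*√7)²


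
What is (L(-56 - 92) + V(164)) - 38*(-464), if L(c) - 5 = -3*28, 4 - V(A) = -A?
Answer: 17721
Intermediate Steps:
V(A) = 4 + A (V(A) = 4 - (-1)*A = 4 + A)
L(c) = -79 (L(c) = 5 - 3*28 = 5 - 84 = -79)
(L(-56 - 92) + V(164)) - 38*(-464) = (-79 + (4 + 164)) - 38*(-464) = (-79 + 168) + 17632 = 89 + 17632 = 17721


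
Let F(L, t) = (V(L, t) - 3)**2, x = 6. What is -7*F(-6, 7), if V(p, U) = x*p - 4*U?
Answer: -31423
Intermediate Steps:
V(p, U) = -4*U + 6*p (V(p, U) = 6*p - 4*U = -4*U + 6*p)
F(L, t) = (-3 - 4*t + 6*L)**2 (F(L, t) = ((-4*t + 6*L) - 3)**2 = (-3 - 4*t + 6*L)**2)
-7*F(-6, 7) = -7*(3 - 6*(-6) + 4*7)**2 = -7*(3 + 36 + 28)**2 = -7*67**2 = -7*4489 = -31423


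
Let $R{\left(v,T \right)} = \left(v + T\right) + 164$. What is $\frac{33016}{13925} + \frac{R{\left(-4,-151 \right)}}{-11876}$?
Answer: $\frac{391972691}{165373300} \approx 2.3702$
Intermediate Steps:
$R{\left(v,T \right)} = 164 + T + v$ ($R{\left(v,T \right)} = \left(T + v\right) + 164 = 164 + T + v$)
$\frac{33016}{13925} + \frac{R{\left(-4,-151 \right)}}{-11876} = \frac{33016}{13925} + \frac{164 - 151 - 4}{-11876} = 33016 \cdot \frac{1}{13925} + 9 \left(- \frac{1}{11876}\right) = \frac{33016}{13925} - \frac{9}{11876} = \frac{391972691}{165373300}$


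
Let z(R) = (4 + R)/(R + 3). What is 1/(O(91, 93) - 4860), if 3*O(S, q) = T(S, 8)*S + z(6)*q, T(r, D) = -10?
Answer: -9/46160 ≈ -0.00019497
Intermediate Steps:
z(R) = (4 + R)/(3 + R)
O(S, q) = -10*S/3 + 10*q/27 (O(S, q) = (-10*S + ((4 + 6)/(3 + 6))*q)/3 = (-10*S + (10/9)*q)/3 = (-10*S + ((⅑)*10)*q)/3 = (-10*S + 10*q/9)/3 = -10*S/3 + 10*q/27)
1/(O(91, 93) - 4860) = 1/((-10/3*91 + (10/27)*93) - 4860) = 1/((-910/3 + 310/9) - 4860) = 1/(-2420/9 - 4860) = 1/(-46160/9) = -9/46160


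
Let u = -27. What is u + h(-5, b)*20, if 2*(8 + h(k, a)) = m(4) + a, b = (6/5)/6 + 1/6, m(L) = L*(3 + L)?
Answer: 290/3 ≈ 96.667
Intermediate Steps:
b = 11/30 (b = (6*(⅕))*(⅙) + 1*(⅙) = (6/5)*(⅙) + ⅙ = ⅕ + ⅙ = 11/30 ≈ 0.36667)
h(k, a) = 6 + a/2 (h(k, a) = -8 + (4*(3 + 4) + a)/2 = -8 + (4*7 + a)/2 = -8 + (28 + a)/2 = -8 + (14 + a/2) = 6 + a/2)
u + h(-5, b)*20 = -27 + (6 + (½)*(11/30))*20 = -27 + (6 + 11/60)*20 = -27 + (371/60)*20 = -27 + 371/3 = 290/3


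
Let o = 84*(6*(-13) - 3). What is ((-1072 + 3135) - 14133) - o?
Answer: -5266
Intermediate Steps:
o = -6804 (o = 84*(-78 - 3) = 84*(-81) = -6804)
((-1072 + 3135) - 14133) - o = ((-1072 + 3135) - 14133) - 1*(-6804) = (2063 - 14133) + 6804 = -12070 + 6804 = -5266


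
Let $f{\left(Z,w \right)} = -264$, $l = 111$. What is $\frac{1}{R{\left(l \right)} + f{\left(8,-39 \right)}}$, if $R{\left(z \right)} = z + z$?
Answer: $- \frac{1}{42} \approx -0.02381$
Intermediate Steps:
$R{\left(z \right)} = 2 z$
$\frac{1}{R{\left(l \right)} + f{\left(8,-39 \right)}} = \frac{1}{2 \cdot 111 - 264} = \frac{1}{222 - 264} = \frac{1}{-42} = - \frac{1}{42}$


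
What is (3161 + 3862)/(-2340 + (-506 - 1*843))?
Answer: -7023/3689 ≈ -1.9038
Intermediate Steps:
(3161 + 3862)/(-2340 + (-506 - 1*843)) = 7023/(-2340 + (-506 - 843)) = 7023/(-2340 - 1349) = 7023/(-3689) = 7023*(-1/3689) = -7023/3689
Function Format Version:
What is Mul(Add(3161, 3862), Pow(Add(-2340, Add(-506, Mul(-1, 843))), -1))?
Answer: Rational(-7023, 3689) ≈ -1.9038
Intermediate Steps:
Mul(Add(3161, 3862), Pow(Add(-2340, Add(-506, Mul(-1, 843))), -1)) = Mul(7023, Pow(Add(-2340, Add(-506, -843)), -1)) = Mul(7023, Pow(Add(-2340, -1349), -1)) = Mul(7023, Pow(-3689, -1)) = Mul(7023, Rational(-1, 3689)) = Rational(-7023, 3689)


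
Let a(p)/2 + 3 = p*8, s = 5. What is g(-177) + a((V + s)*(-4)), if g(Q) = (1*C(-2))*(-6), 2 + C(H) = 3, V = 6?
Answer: -716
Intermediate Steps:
C(H) = 1 (C(H) = -2 + 3 = 1)
g(Q) = -6 (g(Q) = (1*1)*(-6) = 1*(-6) = -6)
a(p) = -6 + 16*p (a(p) = -6 + 2*(p*8) = -6 + 2*(8*p) = -6 + 16*p)
g(-177) + a((V + s)*(-4)) = -6 + (-6 + 16*((6 + 5)*(-4))) = -6 + (-6 + 16*(11*(-4))) = -6 + (-6 + 16*(-44)) = -6 + (-6 - 704) = -6 - 710 = -716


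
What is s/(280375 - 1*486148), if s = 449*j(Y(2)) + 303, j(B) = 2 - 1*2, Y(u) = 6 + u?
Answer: -101/68591 ≈ -0.0014725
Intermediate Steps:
j(B) = 0 (j(B) = 2 - 2 = 0)
s = 303 (s = 449*0 + 303 = 0 + 303 = 303)
s/(280375 - 1*486148) = 303/(280375 - 1*486148) = 303/(280375 - 486148) = 303/(-205773) = 303*(-1/205773) = -101/68591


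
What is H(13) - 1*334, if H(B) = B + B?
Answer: -308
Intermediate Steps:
H(B) = 2*B
H(13) - 1*334 = 2*13 - 1*334 = 26 - 334 = -308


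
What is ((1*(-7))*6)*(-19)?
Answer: 798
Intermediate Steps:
((1*(-7))*6)*(-19) = -7*6*(-19) = -42*(-19) = 798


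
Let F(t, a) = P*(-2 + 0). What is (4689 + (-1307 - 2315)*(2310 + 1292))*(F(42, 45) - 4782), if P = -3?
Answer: 62287421880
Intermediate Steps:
F(t, a) = 6 (F(t, a) = -3*(-2 + 0) = -3*(-2) = 6)
(4689 + (-1307 - 2315)*(2310 + 1292))*(F(42, 45) - 4782) = (4689 + (-1307 - 2315)*(2310 + 1292))*(6 - 4782) = (4689 - 3622*3602)*(-4776) = (4689 - 13046444)*(-4776) = -13041755*(-4776) = 62287421880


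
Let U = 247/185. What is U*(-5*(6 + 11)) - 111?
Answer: -8306/37 ≈ -224.49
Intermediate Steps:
U = 247/185 (U = 247*(1/185) = 247/185 ≈ 1.3351)
U*(-5*(6 + 11)) - 111 = 247*(-5*(6 + 11))/185 - 111 = 247*(-5*17)/185 - 111 = (247/185)*(-85) - 111 = -4199/37 - 111 = -8306/37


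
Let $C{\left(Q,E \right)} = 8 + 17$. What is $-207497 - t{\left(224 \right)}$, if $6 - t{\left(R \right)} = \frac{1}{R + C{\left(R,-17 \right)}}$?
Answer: $- \frac{51668246}{249} \approx -2.075 \cdot 10^{5}$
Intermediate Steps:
$C{\left(Q,E \right)} = 25$
$t{\left(R \right)} = 6 - \frac{1}{25 + R}$ ($t{\left(R \right)} = 6 - \frac{1}{R + 25} = 6 - \frac{1}{25 + R}$)
$-207497 - t{\left(224 \right)} = -207497 - \frac{149 + 6 \cdot 224}{25 + 224} = -207497 - \frac{149 + 1344}{249} = -207497 - \frac{1}{249} \cdot 1493 = -207497 - \frac{1493}{249} = - \frac{51668246}{249}$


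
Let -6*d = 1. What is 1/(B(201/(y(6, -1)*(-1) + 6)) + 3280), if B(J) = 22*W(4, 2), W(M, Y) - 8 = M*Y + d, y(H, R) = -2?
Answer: 3/10885 ≈ 0.00027561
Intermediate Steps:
d = -⅙ (d = -⅙*1 = -⅙ ≈ -0.16667)
W(M, Y) = 47/6 + M*Y (W(M, Y) = 8 + (M*Y - ⅙) = 8 + (-⅙ + M*Y) = 47/6 + M*Y)
B(J) = 1045/3 (B(J) = 22*(47/6 + 4*2) = 22*(47/6 + 8) = 22*(95/6) = 1045/3)
1/(B(201/(y(6, -1)*(-1) + 6)) + 3280) = 1/(1045/3 + 3280) = 1/(10885/3) = 3/10885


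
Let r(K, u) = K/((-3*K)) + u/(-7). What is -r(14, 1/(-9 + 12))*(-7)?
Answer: -8/3 ≈ -2.6667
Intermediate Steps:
r(K, u) = -1/3 - u/7 (r(K, u) = K*(-1/(3*K)) + u*(-1/7) = -1/3 - u/7)
-r(14, 1/(-9 + 12))*(-7) = -(-1/3 - 1/(7*(-9 + 12)))*(-7) = -(-1/3 - 1/7/3)*(-7) = -(-1/3 - 1/7*1/3)*(-7) = -(-1/3 - 1/21)*(-7) = -(-8)*(-7)/21 = -1*8/3 = -8/3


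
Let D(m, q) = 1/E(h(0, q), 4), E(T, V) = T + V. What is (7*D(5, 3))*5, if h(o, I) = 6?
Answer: 7/2 ≈ 3.5000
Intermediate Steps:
D(m, q) = ⅒ (D(m, q) = 1/(6 + 4) = 1/10 = ⅒)
(7*D(5, 3))*5 = (7*(⅒))*5 = (7/10)*5 = 7/2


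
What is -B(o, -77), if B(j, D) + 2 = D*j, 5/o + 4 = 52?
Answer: 481/48 ≈ 10.021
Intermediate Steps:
o = 5/48 (o = 5/(-4 + 52) = 5/48 ≈ 0.10417)
B(j, D) = -2 + D*j
-B(o, -77) = -(-2 - 77*5/48) = -(-2 - 385/48) = -1*(-481/48) = 481/48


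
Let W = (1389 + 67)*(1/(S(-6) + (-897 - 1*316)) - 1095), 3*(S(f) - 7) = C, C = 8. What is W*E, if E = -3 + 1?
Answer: 5755499568/1805 ≈ 3.1886e+6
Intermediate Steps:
S(f) = 29/3 (S(f) = 7 + (⅓)*8 = 7 + 8/3 = 29/3)
E = -2
W = -2877749784/1805 (W = (1389 + 67)*(1/(29/3 + (-897 - 1*316)) - 1095) = 1456*(1/(29/3 + (-897 - 316)) - 1095) = 1456*(1/(29/3 - 1213) - 1095) = 1456*(1/(-3610/3) - 1095) = 1456*(-3/3610 - 1095) = 1456*(-3952953/3610) = -2877749784/1805 ≈ -1.5943e+6)
W*E = -2877749784/1805*(-2) = 5755499568/1805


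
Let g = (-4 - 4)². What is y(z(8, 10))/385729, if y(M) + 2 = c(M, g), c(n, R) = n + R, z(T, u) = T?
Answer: 70/385729 ≈ 0.00018147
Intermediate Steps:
g = 64 (g = (-8)² = 64)
c(n, R) = R + n
y(M) = 62 + M (y(M) = -2 + (64 + M) = 62 + M)
y(z(8, 10))/385729 = (62 + 8)/385729 = 70*(1/385729) = 70/385729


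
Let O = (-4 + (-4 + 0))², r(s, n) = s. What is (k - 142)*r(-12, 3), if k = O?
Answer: 936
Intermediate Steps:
O = 64 (O = (-4 - 4)² = (-8)² = 64)
k = 64
(k - 142)*r(-12, 3) = (64 - 142)*(-12) = -78*(-12) = 936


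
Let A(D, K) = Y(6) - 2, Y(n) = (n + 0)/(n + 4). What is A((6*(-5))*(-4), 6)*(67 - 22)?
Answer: -63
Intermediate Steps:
Y(n) = n/(4 + n)
A(D, K) = -7/5 (A(D, K) = 6/(4 + 6) - 2 = 6/10 - 2 = 6*(⅒) - 2 = ⅗ - 2 = -7/5)
A((6*(-5))*(-4), 6)*(67 - 22) = -7*(67 - 22)/5 = -7/5*45 = -63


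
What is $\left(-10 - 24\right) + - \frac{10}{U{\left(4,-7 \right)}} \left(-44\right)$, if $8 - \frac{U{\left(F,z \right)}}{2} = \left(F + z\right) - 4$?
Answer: $- \frac{58}{3} \approx -19.333$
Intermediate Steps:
$U{\left(F,z \right)} = 24 - 2 F - 2 z$ ($U{\left(F,z \right)} = 16 - 2 \left(\left(F + z\right) - 4\right) = 16 - 2 \left(-4 + F + z\right) = 16 - \left(-8 + 2 F + 2 z\right) = 24 - 2 F - 2 z$)
$\left(-10 - 24\right) + - \frac{10}{U{\left(4,-7 \right)}} \left(-44\right) = \left(-10 - 24\right) + - \frac{10}{24 - 8 - -14} \left(-44\right) = \left(-10 - 24\right) + - \frac{10}{24 - 8 + 14} \left(-44\right) = -34 + - \frac{10}{30} \left(-44\right) = -34 + \left(-10\right) \frac{1}{30} \left(-44\right) = -34 - - \frac{44}{3} = -34 + \frac{44}{3} = - \frac{58}{3}$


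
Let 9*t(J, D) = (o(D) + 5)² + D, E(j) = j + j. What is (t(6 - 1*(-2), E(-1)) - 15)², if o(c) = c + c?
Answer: 18496/81 ≈ 228.35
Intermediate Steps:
o(c) = 2*c
E(j) = 2*j
t(J, D) = D/9 + (5 + 2*D)²/9 (t(J, D) = ((2*D + 5)² + D)/9 = ((5 + 2*D)² + D)/9 = (D + (5 + 2*D)²)/9 = D/9 + (5 + 2*D)²/9)
(t(6 - 1*(-2), E(-1)) - 15)² = (((2*(-1))/9 + (5 + 2*(2*(-1)))²/9) - 15)² = (((⅑)*(-2) + (5 + 2*(-2))²/9) - 15)² = ((-2/9 + (5 - 4)²/9) - 15)² = ((-2/9 + (⅑)*1²) - 15)² = ((-2/9 + (⅑)*1) - 15)² = ((-2/9 + ⅑) - 15)² = (-⅑ - 15)² = (-136/9)² = 18496/81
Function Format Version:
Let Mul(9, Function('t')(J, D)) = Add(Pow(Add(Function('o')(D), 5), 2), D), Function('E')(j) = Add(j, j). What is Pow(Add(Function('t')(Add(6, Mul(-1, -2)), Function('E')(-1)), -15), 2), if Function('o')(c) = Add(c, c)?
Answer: Rational(18496, 81) ≈ 228.35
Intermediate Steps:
Function('o')(c) = Mul(2, c)
Function('E')(j) = Mul(2, j)
Function('t')(J, D) = Add(Mul(Rational(1, 9), D), Mul(Rational(1, 9), Pow(Add(5, Mul(2, D)), 2))) (Function('t')(J, D) = Mul(Rational(1, 9), Add(Pow(Add(Mul(2, D), 5), 2), D)) = Mul(Rational(1, 9), Add(Pow(Add(5, Mul(2, D)), 2), D)) = Mul(Rational(1, 9), Add(D, Pow(Add(5, Mul(2, D)), 2))) = Add(Mul(Rational(1, 9), D), Mul(Rational(1, 9), Pow(Add(5, Mul(2, D)), 2))))
Pow(Add(Function('t')(Add(6, Mul(-1, -2)), Function('E')(-1)), -15), 2) = Pow(Add(Add(Mul(Rational(1, 9), Mul(2, -1)), Mul(Rational(1, 9), Pow(Add(5, Mul(2, Mul(2, -1))), 2))), -15), 2) = Pow(Add(Add(Mul(Rational(1, 9), -2), Mul(Rational(1, 9), Pow(Add(5, Mul(2, -2)), 2))), -15), 2) = Pow(Add(Add(Rational(-2, 9), Mul(Rational(1, 9), Pow(Add(5, -4), 2))), -15), 2) = Pow(Add(Add(Rational(-2, 9), Mul(Rational(1, 9), Pow(1, 2))), -15), 2) = Pow(Add(Add(Rational(-2, 9), Mul(Rational(1, 9), 1)), -15), 2) = Pow(Add(Add(Rational(-2, 9), Rational(1, 9)), -15), 2) = Pow(Add(Rational(-1, 9), -15), 2) = Pow(Rational(-136, 9), 2) = Rational(18496, 81)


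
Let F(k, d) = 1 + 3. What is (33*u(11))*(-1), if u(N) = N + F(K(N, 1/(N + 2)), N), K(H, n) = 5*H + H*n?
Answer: -495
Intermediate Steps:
F(k, d) = 4
u(N) = 4 + N (u(N) = N + 4 = 4 + N)
(33*u(11))*(-1) = (33*(4 + 11))*(-1) = (33*15)*(-1) = 495*(-1) = -495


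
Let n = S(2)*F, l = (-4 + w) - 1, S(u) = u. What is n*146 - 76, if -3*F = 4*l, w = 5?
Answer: -76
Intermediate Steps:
l = 0 (l = (-4 + 5) - 1 = 1 - 1 = 0)
F = 0 (F = -4*0/3 = -1/3*0 = 0)
n = 0 (n = 2*0 = 0)
n*146 - 76 = 0*146 - 76 = 0 - 76 = -76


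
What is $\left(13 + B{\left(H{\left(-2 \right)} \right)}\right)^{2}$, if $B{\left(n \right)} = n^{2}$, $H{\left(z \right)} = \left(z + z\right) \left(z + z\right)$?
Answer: $72361$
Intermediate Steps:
$H{\left(z \right)} = 4 z^{2}$ ($H{\left(z \right)} = 2 z 2 z = 4 z^{2}$)
$\left(13 + B{\left(H{\left(-2 \right)} \right)}\right)^{2} = \left(13 + \left(4 \left(-2\right)^{2}\right)^{2}\right)^{2} = \left(13 + \left(4 \cdot 4\right)^{2}\right)^{2} = \left(13 + 16^{2}\right)^{2} = \left(13 + 256\right)^{2} = 269^{2} = 72361$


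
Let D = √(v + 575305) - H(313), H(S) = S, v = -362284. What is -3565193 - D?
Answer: -3564880 - 3*√23669 ≈ -3.5653e+6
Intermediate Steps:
D = -313 + 3*√23669 (D = √(-362284 + 575305) - 1*313 = √213021 - 313 = 3*√23669 - 313 = -313 + 3*√23669 ≈ 148.54)
-3565193 - D = -3565193 - (-313 + 3*√23669) = -3565193 + (313 - 3*√23669) = -3564880 - 3*√23669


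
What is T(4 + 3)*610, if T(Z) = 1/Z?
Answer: 610/7 ≈ 87.143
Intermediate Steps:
T(Z) = 1/Z
T(4 + 3)*610 = 610/(4 + 3) = 610/7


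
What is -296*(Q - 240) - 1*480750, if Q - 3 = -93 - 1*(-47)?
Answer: -396982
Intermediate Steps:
Q = -43 (Q = 3 + (-93 - 1*(-47)) = 3 + (-93 + 47) = 3 - 46 = -43)
-296*(Q - 240) - 1*480750 = -296*(-43 - 240) - 1*480750 = -296*(-283) - 480750 = 83768 - 480750 = -396982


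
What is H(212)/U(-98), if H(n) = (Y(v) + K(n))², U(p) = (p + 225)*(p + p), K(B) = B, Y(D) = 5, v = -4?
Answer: -961/508 ≈ -1.8917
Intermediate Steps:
U(p) = 2*p*(225 + p) (U(p) = (225 + p)*(2*p) = 2*p*(225 + p))
H(n) = (5 + n)²
H(212)/U(-98) = (5 + 212)²/((2*(-98)*(225 - 98))) = 217²/((2*(-98)*127)) = 47089/(-24892) = 47089*(-1/24892) = -961/508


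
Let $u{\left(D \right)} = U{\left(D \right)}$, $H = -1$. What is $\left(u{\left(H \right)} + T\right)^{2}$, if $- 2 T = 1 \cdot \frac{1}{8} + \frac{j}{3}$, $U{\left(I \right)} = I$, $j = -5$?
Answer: $\frac{121}{2304} \approx 0.052517$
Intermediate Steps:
$u{\left(D \right)} = D$
$T = \frac{37}{48}$ ($T = - \frac{1 \cdot \frac{1}{8} - \frac{5}{3}}{2} = - \frac{\frac{1}{8} - \frac{5}{3}}{2} = \left(- \frac{1}{2}\right) \left(- \frac{37}{24}\right) = \frac{37}{48} \approx 0.77083$)
$\left(u{\left(H \right)} + T\right)^{2} = \left(-1 + \frac{37}{48}\right)^{2} = \left(- \frac{11}{48}\right)^{2} = \frac{121}{2304}$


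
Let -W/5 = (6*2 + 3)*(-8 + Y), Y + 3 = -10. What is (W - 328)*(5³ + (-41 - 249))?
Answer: -205755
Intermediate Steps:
Y = -13 (Y = -3 - 10 = -13)
W = 1575 (W = -5*(6*2 + 3)*(-8 - 13) = -5*(12 + 3)*(-21) = -75*(-21) = -5*(-315) = 1575)
(W - 328)*(5³ + (-41 - 249)) = (1575 - 328)*(5³ + (-41 - 249)) = 1247*(125 - 290) = 1247*(-165) = -205755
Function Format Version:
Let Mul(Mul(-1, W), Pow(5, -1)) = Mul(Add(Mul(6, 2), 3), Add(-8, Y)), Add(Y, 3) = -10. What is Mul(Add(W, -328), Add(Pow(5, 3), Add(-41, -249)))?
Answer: -205755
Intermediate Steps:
Y = -13 (Y = Add(-3, -10) = -13)
W = 1575 (W = Mul(-5, Mul(Add(Mul(6, 2), 3), Add(-8, -13))) = Mul(-5, Mul(Add(12, 3), -21)) = Mul(-5, Mul(15, -21)) = Mul(-5, -315) = 1575)
Mul(Add(W, -328), Add(Pow(5, 3), Add(-41, -249))) = Mul(Add(1575, -328), Add(Pow(5, 3), Add(-41, -249))) = Mul(1247, Add(125, -290)) = Mul(1247, -165) = -205755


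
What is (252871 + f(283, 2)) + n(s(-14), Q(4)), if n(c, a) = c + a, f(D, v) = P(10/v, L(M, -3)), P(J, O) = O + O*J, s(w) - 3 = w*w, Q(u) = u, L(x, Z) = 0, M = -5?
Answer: 253074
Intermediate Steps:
s(w) = 3 + w**2 (s(w) = 3 + w*w = 3 + w**2)
P(J, O) = O + J*O
f(D, v) = 0 (f(D, v) = 0*(1 + 10/v) = 0)
n(c, a) = a + c
(252871 + f(283, 2)) + n(s(-14), Q(4)) = (252871 + 0) + (4 + (3 + (-14)**2)) = 252871 + (4 + (3 + 196)) = 252871 + (4 + 199) = 252871 + 203 = 253074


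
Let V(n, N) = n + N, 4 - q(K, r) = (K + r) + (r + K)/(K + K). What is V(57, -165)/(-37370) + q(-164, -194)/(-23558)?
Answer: -897316817/72189721720 ≈ -0.012430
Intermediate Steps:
q(K, r) = 4 - K - r - (K + r)/(2*K) (q(K, r) = 4 - ((K + r) + (r + K)/(K + K)) = 4 - ((K + r) + (K + r)/((2*K))) = 4 - ((K + r) + (K + r)*(1/(2*K))) = 4 - ((K + r) + (K + r)/(2*K)) = 4 - (K + r + (K + r)/(2*K)) = 4 + (-K - r - (K + r)/(2*K)) = 4 - K - r - (K + r)/(2*K))
V(n, N) = N + n
V(57, -165)/(-37370) + q(-164, -194)/(-23558) = (-165 + 57)/(-37370) + (7/2 - 1*(-164) - 1*(-194) - ½*(-194)/(-164))/(-23558) = -108*(-1/37370) + (7/2 + 164 + 194 - ½*(-194)*(-1/164))*(-1/23558) = 54/18685 + (7/2 + 164 + 194 - 97/164)*(-1/23558) = 54/18685 + (59189/164)*(-1/23558) = 54/18685 - 59189/3863512 = -897316817/72189721720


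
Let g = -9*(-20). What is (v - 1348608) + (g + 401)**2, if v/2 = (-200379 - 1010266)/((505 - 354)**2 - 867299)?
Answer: -426912374058/422249 ≈ -1.0110e+6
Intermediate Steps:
g = 180
v = 1210645/422249 (v = 2*((-200379 - 1010266)/((505 - 354)**2 - 867299)) = 2*(-1210645/(151**2 - 867299)) = 2*(-1210645/(22801 - 867299)) = 2*(-1210645/(-844498)) = 2*(-1210645*(-1/844498)) = 2*(1210645/844498) = 1210645/422249 ≈ 2.8671)
(v - 1348608) + (g + 401)**2 = (1210645/422249 - 1348608) + (180 + 401)**2 = -569447168747/422249 + 581**2 = -569447168747/422249 + 337561 = -426912374058/422249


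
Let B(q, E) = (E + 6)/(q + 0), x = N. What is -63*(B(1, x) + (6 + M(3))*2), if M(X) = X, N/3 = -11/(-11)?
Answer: -1701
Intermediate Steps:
N = 3 (N = 3*(-11/(-11)) = 3*(-11*(-1/11)) = 3*1 = 3)
x = 3
B(q, E) = (6 + E)/q
-63*(B(1, x) + (6 + M(3))*2) = -63*((6 + 3)/1 + (6 + 3)*2) = -63*(1*9 + 9*2) = -63*(9 + 18) = -63*27 = -1701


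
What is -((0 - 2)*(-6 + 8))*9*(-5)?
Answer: -180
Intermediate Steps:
-((0 - 2)*(-6 + 8))*9*(-5) = --2*2*9*(-5) = -(-4*9)*(-5) = -(-36)*(-5) = -1*180 = -180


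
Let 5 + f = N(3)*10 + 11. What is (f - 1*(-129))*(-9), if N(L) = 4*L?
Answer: -2295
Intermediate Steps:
f = 126 (f = -5 + ((4*3)*10 + 11) = -5 + (12*10 + 11) = -5 + (120 + 11) = -5 + 131 = 126)
(f - 1*(-129))*(-9) = (126 - 1*(-129))*(-9) = (126 + 129)*(-9) = 255*(-9) = -2295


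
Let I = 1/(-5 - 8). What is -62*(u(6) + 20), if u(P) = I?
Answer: -16058/13 ≈ -1235.2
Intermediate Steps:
I = -1/13 (I = 1/(-13) = -1/13 ≈ -0.076923)
u(P) = -1/13
-62*(u(6) + 20) = -62*(-1/13 + 20) = -62*259/13 = -16058/13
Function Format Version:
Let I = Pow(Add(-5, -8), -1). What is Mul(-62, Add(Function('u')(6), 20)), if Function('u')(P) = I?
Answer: Rational(-16058, 13) ≈ -1235.2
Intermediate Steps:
I = Rational(-1, 13) (I = Pow(-13, -1) = Rational(-1, 13) ≈ -0.076923)
Function('u')(P) = Rational(-1, 13)
Mul(-62, Add(Function('u')(6), 20)) = Mul(-62, Add(Rational(-1, 13), 20)) = Mul(-62, Rational(259, 13)) = Rational(-16058, 13)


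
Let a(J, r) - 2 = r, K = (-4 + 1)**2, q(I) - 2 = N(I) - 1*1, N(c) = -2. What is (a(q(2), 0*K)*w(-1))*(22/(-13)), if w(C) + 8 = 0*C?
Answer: 352/13 ≈ 27.077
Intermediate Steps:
w(C) = -8 (w(C) = -8 + 0*C = -8 + 0 = -8)
q(I) = -1 (q(I) = 2 + (-2 - 1*1) = 2 + (-2 - 1) = 2 - 3 = -1)
K = 9 (K = (-3)**2 = 9)
a(J, r) = 2 + r
(a(q(2), 0*K)*w(-1))*(22/(-13)) = ((2 + 0*9)*(-8))*(22/(-13)) = ((2 + 0)*(-8))*(22*(-1/13)) = (2*(-8))*(-22/13) = -16*(-22/13) = 352/13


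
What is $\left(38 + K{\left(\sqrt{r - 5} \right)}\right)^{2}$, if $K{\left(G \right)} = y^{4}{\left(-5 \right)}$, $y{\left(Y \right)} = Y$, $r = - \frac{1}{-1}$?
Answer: $439569$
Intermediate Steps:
$r = 1$ ($r = \left(-1\right) \left(-1\right) = 1$)
$K{\left(G \right)} = 625$ ($K{\left(G \right)} = \left(-5\right)^{4} = 625$)
$\left(38 + K{\left(\sqrt{r - 5} \right)}\right)^{2} = \left(38 + 625\right)^{2} = 663^{2} = 439569$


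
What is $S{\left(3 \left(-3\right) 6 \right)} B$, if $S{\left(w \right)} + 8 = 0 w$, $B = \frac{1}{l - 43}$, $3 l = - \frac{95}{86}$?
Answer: $\frac{2064}{11189} \approx 0.18447$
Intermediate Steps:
$l = - \frac{95}{258}$ ($l = \frac{\left(-95\right) \frac{1}{86}}{3} = \frac{1}{3} \left(- \frac{95}{86}\right) = - \frac{95}{258} \approx -0.36822$)
$B = - \frac{258}{11189}$ ($B = \frac{1}{- \frac{95}{258} - 43} = \frac{1}{- \frac{11189}{258}} = - \frac{258}{11189} \approx -0.023058$)
$S{\left(w \right)} = -8$ ($S{\left(w \right)} = -8 + 0 w = -8 + 0 = -8$)
$S{\left(3 \left(-3\right) 6 \right)} B = \left(-8\right) \left(- \frac{258}{11189}\right) = \frac{2064}{11189}$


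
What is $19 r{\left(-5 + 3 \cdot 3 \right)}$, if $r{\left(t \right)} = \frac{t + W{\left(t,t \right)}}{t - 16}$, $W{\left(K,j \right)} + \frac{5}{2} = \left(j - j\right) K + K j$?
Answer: $- \frac{665}{24} \approx -27.708$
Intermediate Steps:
$W{\left(K,j \right)} = - \frac{5}{2} + K j$ ($W{\left(K,j \right)} = - \frac{5}{2} + \left(\left(j - j\right) K + K j\right) = - \frac{5}{2} + \left(0 K + K j\right) = - \frac{5}{2} + \left(0 + K j\right) = - \frac{5}{2} + K j$)
$r{\left(t \right)} = \frac{- \frac{5}{2} + t + t^{2}}{-16 + t}$ ($r{\left(t \right)} = \frac{t + \left(- \frac{5}{2} + t t\right)}{t - 16} = \frac{t + \left(- \frac{5}{2} + t^{2}\right)}{-16 + t} = \frac{- \frac{5}{2} + t + t^{2}}{-16 + t}$)
$19 r{\left(-5 + 3 \cdot 3 \right)} = 19 \frac{- \frac{5}{2} + \left(-5 + 3 \cdot 3\right) + \left(-5 + 3 \cdot 3\right)^{2}}{-16 + \left(-5 + 3 \cdot 3\right)} = 19 \frac{- \frac{5}{2} + \left(-5 + 9\right) + \left(-5 + 9\right)^{2}}{-16 + \left(-5 + 9\right)} = 19 \frac{- \frac{5}{2} + 4 + 4^{2}}{-16 + 4} = 19 \frac{- \frac{5}{2} + 4 + 16}{-12} = 19 \left(\left(- \frac{1}{12}\right) \frac{35}{2}\right) = 19 \left(- \frac{35}{24}\right) = - \frac{665}{24}$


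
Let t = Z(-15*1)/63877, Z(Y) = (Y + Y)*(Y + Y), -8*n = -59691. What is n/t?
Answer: 1270960669/2400 ≈ 5.2957e+5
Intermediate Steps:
n = 59691/8 (n = -⅛*(-59691) = 59691/8 ≈ 7461.4)
Z(Y) = 4*Y² (Z(Y) = (2*Y)*(2*Y) = 4*Y²)
t = 900/63877 (t = (4*(-15*1)²)/63877 = (4*(-15)²)*(1/63877) = (4*225)*(1/63877) = 900*(1/63877) = 900/63877 ≈ 0.014090)
n/t = 59691/(8*(900/63877)) = (59691/8)*(63877/900) = 1270960669/2400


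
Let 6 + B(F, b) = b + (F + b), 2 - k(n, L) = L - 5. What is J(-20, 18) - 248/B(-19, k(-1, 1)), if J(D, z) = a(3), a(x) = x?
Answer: 287/13 ≈ 22.077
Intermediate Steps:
J(D, z) = 3
k(n, L) = 7 - L (k(n, L) = 2 - (L - 5) = 2 - (-5 + L) = 2 + (5 - L) = 7 - L)
B(F, b) = -6 + F + 2*b (B(F, b) = -6 + (b + (F + b)) = -6 + (F + 2*b) = -6 + F + 2*b)
J(-20, 18) - 248/B(-19, k(-1, 1)) = 3 - 248/(-6 - 19 + 2*(7 - 1*1)) = 3 - 248/(-6 - 19 + 2*(7 - 1)) = 3 - 248/(-6 - 19 + 2*6) = 3 - 248/(-6 - 19 + 12) = 3 - 248/(-13) = 3 - 248*(-1/13) = 3 + 248/13 = 287/13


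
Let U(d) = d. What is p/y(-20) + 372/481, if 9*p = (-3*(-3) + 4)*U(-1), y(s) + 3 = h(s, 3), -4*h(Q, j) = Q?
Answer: 443/8658 ≈ 0.051167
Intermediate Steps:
h(Q, j) = -Q/4
y(s) = -3 - s/4
p = -13/9 (p = ((-3*(-3) + 4)*(-1))/9 = ((9 + 4)*(-1))/9 = (13*(-1))/9 = (1/9)*(-13) = -13/9 ≈ -1.4444)
p/y(-20) + 372/481 = -13/(9*(-3 - 1/4*(-20))) + 372/481 = -13/(9*(-3 + 5)) + 372*(1/481) = -13/9/2 + 372/481 = -13/9*1/2 + 372/481 = -13/18 + 372/481 = 443/8658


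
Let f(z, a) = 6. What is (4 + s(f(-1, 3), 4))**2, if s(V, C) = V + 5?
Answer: 225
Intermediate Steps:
s(V, C) = 5 + V
(4 + s(f(-1, 3), 4))**2 = (4 + (5 + 6))**2 = (4 + 11)**2 = 15**2 = 225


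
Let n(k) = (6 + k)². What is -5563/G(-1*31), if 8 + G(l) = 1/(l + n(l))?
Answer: 3304422/4751 ≈ 695.52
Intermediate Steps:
G(l) = -8 + 1/(l + (6 + l)²)
-5563/G(-1*31) = -5563*(-1*31 + (6 - 1*31)²)/(1 - (-8)*31 - 8*(6 - 1*31)²) = -5563*(-31 + (6 - 31)²)/(1 - 8*(-31) - 8*(6 - 31)²) = -5563*(-31 + (-25)²)/(1 + 248 - 8*(-25)²) = -5563*(-31 + 625)/(1 + 248 - 8*625) = -5563*594/(1 + 248 - 5000) = -5563/((1/594)*(-4751)) = -5563/(-4751/594) = -5563*(-594/4751) = 3304422/4751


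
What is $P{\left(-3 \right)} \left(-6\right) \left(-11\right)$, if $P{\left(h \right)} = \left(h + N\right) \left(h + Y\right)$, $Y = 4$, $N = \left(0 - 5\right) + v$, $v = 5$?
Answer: $-198$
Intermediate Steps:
$N = 0$ ($N = \left(0 - 5\right) + 5 = -5 + 5 = 0$)
$P{\left(h \right)} = h \left(4 + h\right)$ ($P{\left(h \right)} = \left(h + 0\right) \left(h + 4\right) = h \left(4 + h\right)$)
$P{\left(-3 \right)} \left(-6\right) \left(-11\right) = - 3 \left(4 - 3\right) \left(-6\right) \left(-11\right) = \left(-3\right) 1 \left(-6\right) \left(-11\right) = \left(-3\right) \left(-6\right) \left(-11\right) = 18 \left(-11\right) = -198$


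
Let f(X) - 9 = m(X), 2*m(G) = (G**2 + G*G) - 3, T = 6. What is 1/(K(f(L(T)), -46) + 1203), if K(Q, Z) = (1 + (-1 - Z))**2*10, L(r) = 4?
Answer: 1/22363 ≈ 4.4717e-5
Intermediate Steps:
m(G) = -3/2 + G**2 (m(G) = ((G**2 + G*G) - 3)/2 = ((G**2 + G**2) - 3)/2 = (2*G**2 - 3)/2 = (-3 + 2*G**2)/2 = -3/2 + G**2)
f(X) = 15/2 + X**2 (f(X) = 9 + (-3/2 + X**2) = 15/2 + X**2)
K(Q, Z) = 10*Z**2 (K(Q, Z) = (-Z)**2*10 = Z**2*10 = 10*Z**2)
1/(K(f(L(T)), -46) + 1203) = 1/(10*(-46)**2 + 1203) = 1/(10*2116 + 1203) = 1/(21160 + 1203) = 1/22363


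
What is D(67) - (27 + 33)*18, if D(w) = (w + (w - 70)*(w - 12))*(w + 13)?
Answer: -8920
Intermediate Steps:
D(w) = (13 + w)*(w + (-70 + w)*(-12 + w)) (D(w) = (w + (-70 + w)*(-12 + w))*(13 + w) = (13 + w)*(w + (-70 + w)*(-12 + w)))
D(67) - (27 + 33)*18 = (10920 + 67³ - 213*67 - 68*67²) - (27 + 33)*18 = (10920 + 300763 - 14271 - 68*4489) - 60*18 = (10920 + 300763 - 14271 - 305252) - 1*1080 = -7840 - 1080 = -8920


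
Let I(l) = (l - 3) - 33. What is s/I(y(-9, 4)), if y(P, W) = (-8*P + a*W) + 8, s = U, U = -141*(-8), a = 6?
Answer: 282/17 ≈ 16.588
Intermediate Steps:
U = 1128
s = 1128
y(P, W) = 8 - 8*P + 6*W (y(P, W) = (-8*P + 6*W) + 8 = 8 - 8*P + 6*W)
I(l) = -36 + l (I(l) = (-3 + l) - 33 = -36 + l)
s/I(y(-9, 4)) = 1128/(-36 + (8 - 8*(-9) + 6*4)) = 1128/(-36 + (8 + 72 + 24)) = 1128/(-36 + 104) = 1128/68 = 1128*(1/68) = 282/17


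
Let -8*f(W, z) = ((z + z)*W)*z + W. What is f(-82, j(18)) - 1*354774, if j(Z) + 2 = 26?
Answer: -1371823/4 ≈ -3.4296e+5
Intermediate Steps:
j(Z) = 24 (j(Z) = -2 + 26 = 24)
f(W, z) = -W/8 - W*z²/4 (f(W, z) = -(((z + z)*W)*z + W)/8 = -(((2*z)*W)*z + W)/8 = -((2*W*z)*z + W)/8 = -(2*W*z² + W)/8 = -(W + 2*W*z²)/8 = -W/8 - W*z²/4)
f(-82, j(18)) - 1*354774 = -⅛*(-82)*(1 + 2*24²) - 1*354774 = -⅛*(-82)*(1 + 2*576) - 354774 = -⅛*(-82)*(1 + 1152) - 354774 = -⅛*(-82)*1153 - 354774 = 47273/4 - 354774 = -1371823/4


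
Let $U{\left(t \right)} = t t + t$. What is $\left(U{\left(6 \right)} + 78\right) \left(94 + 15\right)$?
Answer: $13080$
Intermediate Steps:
$U{\left(t \right)} = t + t^{2}$ ($U{\left(t \right)} = t^{2} + t = t + t^{2}$)
$\left(U{\left(6 \right)} + 78\right) \left(94 + 15\right) = \left(6 \left(1 + 6\right) + 78\right) \left(94 + 15\right) = \left(6 \cdot 7 + 78\right) 109 = \left(42 + 78\right) 109 = 120 \cdot 109 = 13080$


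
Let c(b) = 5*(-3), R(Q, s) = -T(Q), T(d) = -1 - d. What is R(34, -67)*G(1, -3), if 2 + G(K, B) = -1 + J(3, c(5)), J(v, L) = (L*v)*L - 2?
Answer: 23450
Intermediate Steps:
R(Q, s) = 1 + Q (R(Q, s) = -(-1 - Q) = 1 + Q)
c(b) = -15
J(v, L) = -2 + v*L² (J(v, L) = v*L² - 2 = -2 + v*L²)
G(K, B) = 670 (G(K, B) = -2 + (-1 + (-2 + 3*(-15)²)) = -2 + (-1 + (-2 + 3*225)) = -2 + (-1 + (-2 + 675)) = -2 + (-1 + 673) = -2 + 672 = 670)
R(34, -67)*G(1, -3) = (1 + 34)*670 = 35*670 = 23450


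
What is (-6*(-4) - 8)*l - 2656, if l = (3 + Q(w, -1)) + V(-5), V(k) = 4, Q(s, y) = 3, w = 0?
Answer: -2496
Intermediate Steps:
l = 10 (l = (3 + 3) + 4 = 6 + 4 = 10)
(-6*(-4) - 8)*l - 2656 = (-6*(-4) - 8)*10 - 2656 = (24 - 8)*10 - 2656 = 16*10 - 2656 = 160 - 2656 = -2496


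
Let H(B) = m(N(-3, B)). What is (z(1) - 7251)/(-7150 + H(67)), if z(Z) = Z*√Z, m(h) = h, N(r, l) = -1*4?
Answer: 3625/3577 ≈ 1.0134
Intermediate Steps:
N(r, l) = -4
H(B) = -4
z(Z) = Z^(3/2)
(z(1) - 7251)/(-7150 + H(67)) = (1^(3/2) - 7251)/(-7150 - 4) = (1 - 7251)/(-7154) = -7250*(-1/7154) = 3625/3577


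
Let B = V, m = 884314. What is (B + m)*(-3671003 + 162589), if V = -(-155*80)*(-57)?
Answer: -622792602796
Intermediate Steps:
V = -706800 (V = -(-12400)*(-57) = -1*706800 = -706800)
B = -706800
(B + m)*(-3671003 + 162589) = (-706800 + 884314)*(-3671003 + 162589) = 177514*(-3508414) = -622792602796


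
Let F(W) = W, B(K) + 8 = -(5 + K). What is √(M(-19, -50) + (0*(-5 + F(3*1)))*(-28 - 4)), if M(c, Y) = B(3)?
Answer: 4*I ≈ 4.0*I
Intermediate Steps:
B(K) = -13 - K (B(K) = -8 - (5 + K) = -8 + (-5 - K) = -13 - K)
M(c, Y) = -16 (M(c, Y) = -13 - 1*3 = -13 - 3 = -16)
√(M(-19, -50) + (0*(-5 + F(3*1)))*(-28 - 4)) = √(-16 + (0*(-5 + 3*1))*(-28 - 4)) = √(-16 + (0*(-5 + 3))*(-32)) = √(-16 + (0*(-2))*(-32)) = √(-16 + 0*(-32)) = √(-16 + 0) = √(-16) = 4*I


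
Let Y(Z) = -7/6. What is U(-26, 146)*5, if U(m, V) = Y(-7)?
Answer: -35/6 ≈ -5.8333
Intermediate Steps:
Y(Z) = -7/6 (Y(Z) = -7*⅙ = -7/6)
U(m, V) = -7/6
U(-26, 146)*5 = -7/6*5 = -35/6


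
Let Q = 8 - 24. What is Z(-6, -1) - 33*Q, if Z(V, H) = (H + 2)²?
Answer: 529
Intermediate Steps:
Q = -16
Z(V, H) = (2 + H)²
Z(-6, -1) - 33*Q = (2 - 1)² - 33*(-16) = 1² + 528 = 1 + 528 = 529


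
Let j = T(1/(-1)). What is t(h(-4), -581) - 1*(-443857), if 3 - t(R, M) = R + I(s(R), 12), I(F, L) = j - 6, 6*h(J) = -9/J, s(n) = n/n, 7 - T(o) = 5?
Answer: 3550909/8 ≈ 4.4386e+5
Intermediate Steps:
T(o) = 2 (T(o) = 7 - 1*5 = 7 - 5 = 2)
j = 2
s(n) = 1
h(J) = -3/(2*J) (h(J) = (-9/J)/6 = -3/(2*J))
I(F, L) = -4 (I(F, L) = 2 - 6 = -4)
t(R, M) = 7 - R (t(R, M) = 3 - (R - 4) = 3 - (-4 + R) = 3 + (4 - R) = 7 - R)
t(h(-4), -581) - 1*(-443857) = (7 - (-3)/(2*(-4))) - 1*(-443857) = (7 - (-3)*(-1)/(2*4)) + 443857 = (7 - 1*3/8) + 443857 = (7 - 3/8) + 443857 = 53/8 + 443857 = 3550909/8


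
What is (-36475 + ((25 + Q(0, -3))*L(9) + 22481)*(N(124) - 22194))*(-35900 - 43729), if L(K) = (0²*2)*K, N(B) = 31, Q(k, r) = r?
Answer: 39677767292262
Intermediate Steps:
L(K) = 0 (L(K) = (0*2)*K = 0*K = 0)
(-36475 + ((25 + Q(0, -3))*L(9) + 22481)*(N(124) - 22194))*(-35900 - 43729) = (-36475 + ((25 - 3)*0 + 22481)*(31 - 22194))*(-35900 - 43729) = (-36475 + (22*0 + 22481)*(-22163))*(-79629) = (-36475 + (0 + 22481)*(-22163))*(-79629) = (-36475 + 22481*(-22163))*(-79629) = (-36475 - 498246403)*(-79629) = -498282878*(-79629) = 39677767292262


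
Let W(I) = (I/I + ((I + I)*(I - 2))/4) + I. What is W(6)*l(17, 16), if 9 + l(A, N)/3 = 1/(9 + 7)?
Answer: -8151/16 ≈ -509.44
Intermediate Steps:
W(I) = 1 + I + I*(-2 + I)/2 (W(I) = (1 + ((2*I)*(-2 + I))*(¼)) + I = (1 + (2*I*(-2 + I))*(¼)) + I = (1 + I*(-2 + I)/2) + I = 1 + I + I*(-2 + I)/2)
l(A, N) = -429/16 (l(A, N) = -27 + 3/(9 + 7) = -27 + 3/16 = -429/16)
W(6)*l(17, 16) = (1 + (½)*6²)*(-429/16) = (1 + (½)*36)*(-429/16) = (1 + 18)*(-429/16) = 19*(-429/16) = -8151/16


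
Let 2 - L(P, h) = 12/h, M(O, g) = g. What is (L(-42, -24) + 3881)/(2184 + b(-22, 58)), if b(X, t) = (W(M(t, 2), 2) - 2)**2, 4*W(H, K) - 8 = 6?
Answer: 5178/2915 ≈ 1.7763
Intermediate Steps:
L(P, h) = 2 - 12/h
W(H, K) = 7/2 (W(H, K) = 2 + (1/4)*6 = 2 + 3/2 = 7/2)
b(X, t) = 9/4 (b(X, t) = (7/2 - 2)**2 = (3/2)**2 = 9/4)
(L(-42, -24) + 3881)/(2184 + b(-22, 58)) = ((2 - 12/(-24)) + 3881)/(2184 + 9/4) = ((2 - 12*(-1/24)) + 3881)/(8745/4) = ((2 + 1/2) + 3881)*(4/8745) = (5/2 + 3881)*(4/8745) = (7767/2)*(4/8745) = 5178/2915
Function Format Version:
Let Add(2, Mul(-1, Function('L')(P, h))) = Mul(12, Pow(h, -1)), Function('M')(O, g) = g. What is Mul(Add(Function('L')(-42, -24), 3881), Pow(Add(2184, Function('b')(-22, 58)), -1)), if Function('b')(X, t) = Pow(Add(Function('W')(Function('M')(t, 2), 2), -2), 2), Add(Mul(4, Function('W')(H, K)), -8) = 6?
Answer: Rational(5178, 2915) ≈ 1.7763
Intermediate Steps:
Function('L')(P, h) = Add(2, Mul(-12, Pow(h, -1))) (Function('L')(P, h) = Add(2, Mul(-1, Mul(12, Pow(h, -1)))) = Add(2, Mul(-12, Pow(h, -1))))
Function('W')(H, K) = Rational(7, 2) (Function('W')(H, K) = Add(2, Mul(Rational(1, 4), 6)) = Add(2, Rational(3, 2)) = Rational(7, 2))
Function('b')(X, t) = Rational(9, 4) (Function('b')(X, t) = Pow(Add(Rational(7, 2), -2), 2) = Pow(Rational(3, 2), 2) = Rational(9, 4))
Mul(Add(Function('L')(-42, -24), 3881), Pow(Add(2184, Function('b')(-22, 58)), -1)) = Mul(Add(Add(2, Mul(-12, Pow(-24, -1))), 3881), Pow(Add(2184, Rational(9, 4)), -1)) = Mul(Add(Add(2, Mul(-12, Rational(-1, 24))), 3881), Pow(Rational(8745, 4), -1)) = Mul(Add(Add(2, Rational(1, 2)), 3881), Rational(4, 8745)) = Mul(Add(Rational(5, 2), 3881), Rational(4, 8745)) = Mul(Rational(7767, 2), Rational(4, 8745)) = Rational(5178, 2915)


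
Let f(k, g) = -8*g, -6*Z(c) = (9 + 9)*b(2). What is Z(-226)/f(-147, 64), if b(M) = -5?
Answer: -15/512 ≈ -0.029297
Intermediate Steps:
Z(c) = 15 (Z(c) = -(9 + 9)*(-5)/6 = -3*(-5) = -⅙*(-90) = 15)
Z(-226)/f(-147, 64) = 15/((-8*64)) = 15/(-512) = 15*(-1/512) = -15/512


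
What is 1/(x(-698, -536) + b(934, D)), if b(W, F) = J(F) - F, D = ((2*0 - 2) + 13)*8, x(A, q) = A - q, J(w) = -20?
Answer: -1/270 ≈ -0.0037037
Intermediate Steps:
D = 88 (D = ((0 - 2) + 13)*8 = (-2 + 13)*8 = 11*8 = 88)
b(W, F) = -20 - F
1/(x(-698, -536) + b(934, D)) = 1/((-698 - 1*(-536)) + (-20 - 1*88)) = 1/((-698 + 536) + (-20 - 88)) = 1/(-162 - 108) = 1/(-270) = -1/270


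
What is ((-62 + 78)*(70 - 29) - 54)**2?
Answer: 362404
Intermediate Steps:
((-62 + 78)*(70 - 29) - 54)**2 = (16*41 - 54)**2 = (656 - 54)**2 = 602**2 = 362404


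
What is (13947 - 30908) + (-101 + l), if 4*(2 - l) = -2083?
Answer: -66157/4 ≈ -16539.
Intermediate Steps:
l = 2091/4 (l = 2 - ¼*(-2083) = 2 + 2083/4 = 2091/4 ≈ 522.75)
(13947 - 30908) + (-101 + l) = (13947 - 30908) + (-101 + 2091/4) = -16961 + 1687/4 = -66157/4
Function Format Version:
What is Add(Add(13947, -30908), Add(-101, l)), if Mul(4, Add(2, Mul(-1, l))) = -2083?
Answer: Rational(-66157, 4) ≈ -16539.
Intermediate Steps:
l = Rational(2091, 4) (l = Add(2, Mul(Rational(-1, 4), -2083)) = Add(2, Rational(2083, 4)) = Rational(2091, 4) ≈ 522.75)
Add(Add(13947, -30908), Add(-101, l)) = Add(Add(13947, -30908), Add(-101, Rational(2091, 4))) = Add(-16961, Rational(1687, 4)) = Rational(-66157, 4)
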